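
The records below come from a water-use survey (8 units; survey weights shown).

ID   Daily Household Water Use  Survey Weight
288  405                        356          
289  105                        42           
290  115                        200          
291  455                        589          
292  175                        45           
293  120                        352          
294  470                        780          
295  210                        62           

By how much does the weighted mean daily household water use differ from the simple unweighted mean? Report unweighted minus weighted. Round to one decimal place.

-101.5

Unweighted sum = 405 + 105 + 115 + 455 + 175 + 120 + 470 + 210 = 2055
Unweighted mean = 2055 / 8 = 256.875
Weighted sum = 405×356 + 105×42 + 115×200 + 455×589 + 175×45 + 120×352 + 470×780 + 210×62
  = 144180 + 4410 + 23000 + 267995 + 7875 + 42240 + 366600 + 13020 = 869320
Sum of weights = 356 + 42 + 200 + 589 + 45 + 352 + 780 + 62 = 2426
Weighted mean = 869320 / 2426 = 358.33471
Difference (unweighted minus weighted) = -101.45971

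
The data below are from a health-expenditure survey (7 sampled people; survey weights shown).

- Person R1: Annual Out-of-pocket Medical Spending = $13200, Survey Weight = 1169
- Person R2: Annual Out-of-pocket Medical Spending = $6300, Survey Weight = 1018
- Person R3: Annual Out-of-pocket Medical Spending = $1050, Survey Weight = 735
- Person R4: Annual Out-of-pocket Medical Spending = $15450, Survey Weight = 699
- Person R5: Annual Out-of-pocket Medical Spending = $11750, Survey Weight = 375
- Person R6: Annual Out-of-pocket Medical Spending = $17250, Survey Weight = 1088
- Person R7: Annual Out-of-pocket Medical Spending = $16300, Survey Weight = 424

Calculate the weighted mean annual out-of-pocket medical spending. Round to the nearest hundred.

11500

Weighted sum = 13200×1169 + 6300×1018 + 1050×735 + 15450×699 + 11750×375 + 17250×1088 + 16300×424
  = 15430800 + 6413400 + 771750 + 10799550 + 4406250 + 18768000 + 6911200 = 63500950
Sum of weights = 5508
Weighted mean = 63500950 / 5508 = 11528.858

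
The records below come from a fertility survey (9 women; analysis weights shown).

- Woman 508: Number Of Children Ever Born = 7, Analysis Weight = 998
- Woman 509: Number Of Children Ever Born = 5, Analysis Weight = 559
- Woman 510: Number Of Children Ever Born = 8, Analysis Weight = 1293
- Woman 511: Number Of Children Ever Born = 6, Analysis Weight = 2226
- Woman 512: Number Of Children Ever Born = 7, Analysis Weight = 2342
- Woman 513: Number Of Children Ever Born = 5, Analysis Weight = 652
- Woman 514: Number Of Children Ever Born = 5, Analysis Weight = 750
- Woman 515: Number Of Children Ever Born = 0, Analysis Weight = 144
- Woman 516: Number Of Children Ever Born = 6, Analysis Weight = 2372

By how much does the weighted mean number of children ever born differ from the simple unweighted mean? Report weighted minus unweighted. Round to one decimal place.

0.8

Unweighted sum = 7 + 5 + 8 + 6 + 7 + 5 + 5 + 0 + 6 = 49
Unweighted mean = 49 / 9 = 5.4444444
Weighted sum = 7×998 + 5×559 + 8×1293 + 6×2226 + 7×2342 + 5×652 + 5×750 + 0×144 + 6×2372
  = 71117
Sum of weights = 11336
Weighted mean = 71117 / 11336 = 6.2735533
Difference (weighted minus unweighted) = 0.82910884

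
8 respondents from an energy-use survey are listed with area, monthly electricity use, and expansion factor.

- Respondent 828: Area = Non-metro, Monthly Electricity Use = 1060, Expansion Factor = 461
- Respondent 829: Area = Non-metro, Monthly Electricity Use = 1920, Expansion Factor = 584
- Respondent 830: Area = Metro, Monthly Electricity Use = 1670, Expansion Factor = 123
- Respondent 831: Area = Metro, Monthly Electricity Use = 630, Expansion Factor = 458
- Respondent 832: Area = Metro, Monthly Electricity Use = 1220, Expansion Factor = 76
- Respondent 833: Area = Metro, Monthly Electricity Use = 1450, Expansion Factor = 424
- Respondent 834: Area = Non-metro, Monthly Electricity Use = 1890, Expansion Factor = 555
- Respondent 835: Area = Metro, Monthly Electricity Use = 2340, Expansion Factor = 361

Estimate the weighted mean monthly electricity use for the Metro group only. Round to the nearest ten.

1420

Metro rows: 830, 831, 832, 833, 835
Weighted sum = 2046210
Sum of weights = 1442
Weighted mean = 2046210 / 1442 = 1419.0083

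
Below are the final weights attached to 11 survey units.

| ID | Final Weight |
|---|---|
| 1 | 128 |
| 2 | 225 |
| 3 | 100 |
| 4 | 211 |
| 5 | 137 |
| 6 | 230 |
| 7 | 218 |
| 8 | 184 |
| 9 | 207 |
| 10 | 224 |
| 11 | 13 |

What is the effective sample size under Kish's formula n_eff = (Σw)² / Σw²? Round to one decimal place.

Σ wᵢ = 128 + 225 + 100 + 211 + 137 + 230 + 218 + 184 + 207 + 224 + 13 = 1877
Σ wᵢ² = 367773
n_eff = 1877² / 367773 = 3523129 / 367773 = 9.5796293

9.6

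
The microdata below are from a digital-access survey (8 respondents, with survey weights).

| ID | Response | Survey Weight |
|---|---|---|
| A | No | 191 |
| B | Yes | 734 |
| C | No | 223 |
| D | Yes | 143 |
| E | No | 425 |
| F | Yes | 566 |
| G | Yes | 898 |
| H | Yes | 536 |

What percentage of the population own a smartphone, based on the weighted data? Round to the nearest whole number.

Sum of weights for 'Yes' = 734 + 143 + 566 + 898 + 536 = 2877
Total weight = 191 + 734 + 223 + 143 + 425 + 566 + 898 + 536 = 3716
Weighted proportion = 2877 / 3716 = 0.77421959 → 77.421959%

77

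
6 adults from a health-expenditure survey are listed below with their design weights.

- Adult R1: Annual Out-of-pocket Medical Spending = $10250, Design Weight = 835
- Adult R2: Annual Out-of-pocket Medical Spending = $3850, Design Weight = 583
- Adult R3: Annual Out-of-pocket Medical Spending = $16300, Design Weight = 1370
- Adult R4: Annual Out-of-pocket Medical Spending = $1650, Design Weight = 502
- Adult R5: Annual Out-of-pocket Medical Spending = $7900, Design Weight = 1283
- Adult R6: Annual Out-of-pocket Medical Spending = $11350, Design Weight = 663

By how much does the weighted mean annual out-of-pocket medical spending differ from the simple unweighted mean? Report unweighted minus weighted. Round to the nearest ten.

-1310

Unweighted sum = 10250 + 3850 + 16300 + 1650 + 7900 + 11350 = 51300
Unweighted mean = 51300 / 6 = 8550
Weighted sum = 10250×835 + 3850×583 + 16300×1370 + 1650×502 + 7900×1283 + 11350×663
  = 8558750 + 2244550 + 22331000 + 828300 + 10135700 + 7525050 = 51623350
Sum of weights = 5236
Weighted mean = 51623350 / 5236 = 9859.3105
Difference (unweighted minus weighted) = -1309.3105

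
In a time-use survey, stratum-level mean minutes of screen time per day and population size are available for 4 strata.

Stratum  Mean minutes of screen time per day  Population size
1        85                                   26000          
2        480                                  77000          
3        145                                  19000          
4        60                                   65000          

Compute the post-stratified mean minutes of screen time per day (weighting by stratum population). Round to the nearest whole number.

245

Σ Nₕ·x̄ₕ = 85×26000 + 480×77000 + 145×19000 + 60×65000
  = 2210000 + 36960000 + 2755000 + 3900000 = 45825000
Σ Nₕ = 26000 + 77000 + 19000 + 65000 = 187000
Overall mean = 45825000 / 187000 = 245.05348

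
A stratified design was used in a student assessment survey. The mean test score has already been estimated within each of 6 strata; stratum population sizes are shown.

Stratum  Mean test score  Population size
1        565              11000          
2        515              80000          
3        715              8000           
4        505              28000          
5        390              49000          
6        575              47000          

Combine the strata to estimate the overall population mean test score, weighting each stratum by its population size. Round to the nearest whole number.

509

Σ Nₕ·x̄ₕ = 565×11000 + 515×80000 + 715×8000 + 505×28000 + 390×49000 + 575×47000
  = 6215000 + 41200000 + 5720000 + 14140000 + 19110000 + 27025000 = 113410000
Σ Nₕ = 223000
Overall mean = 113410000 / 223000 = 508.56502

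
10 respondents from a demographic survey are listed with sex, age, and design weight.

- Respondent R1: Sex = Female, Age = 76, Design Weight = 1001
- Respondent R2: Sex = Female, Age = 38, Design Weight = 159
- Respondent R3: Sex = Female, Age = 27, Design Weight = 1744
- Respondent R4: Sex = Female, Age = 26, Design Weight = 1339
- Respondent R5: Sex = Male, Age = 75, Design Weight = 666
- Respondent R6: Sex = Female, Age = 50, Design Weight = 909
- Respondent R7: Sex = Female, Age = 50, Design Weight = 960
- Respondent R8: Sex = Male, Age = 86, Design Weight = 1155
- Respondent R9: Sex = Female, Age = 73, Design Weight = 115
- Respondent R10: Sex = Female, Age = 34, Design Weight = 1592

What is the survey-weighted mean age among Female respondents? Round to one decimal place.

40.9

Female rows: R1, R2, R3, R4, R6, R7, R9, R10
Weighted sum = 76×1001 + 38×159 + 27×1744 + 26×1339 + 50×909 + 50×960 + 73×115 + 34×1592
  = 76076 + 6042 + 47088 + 34814 + 45450 + 48000 + 8395 + 54128 = 319993
Sum of weights = 1001 + 159 + 1744 + 1339 + 909 + 960 + 115 + 1592 = 7819
Weighted mean = 319993 / 7819 = 40.925054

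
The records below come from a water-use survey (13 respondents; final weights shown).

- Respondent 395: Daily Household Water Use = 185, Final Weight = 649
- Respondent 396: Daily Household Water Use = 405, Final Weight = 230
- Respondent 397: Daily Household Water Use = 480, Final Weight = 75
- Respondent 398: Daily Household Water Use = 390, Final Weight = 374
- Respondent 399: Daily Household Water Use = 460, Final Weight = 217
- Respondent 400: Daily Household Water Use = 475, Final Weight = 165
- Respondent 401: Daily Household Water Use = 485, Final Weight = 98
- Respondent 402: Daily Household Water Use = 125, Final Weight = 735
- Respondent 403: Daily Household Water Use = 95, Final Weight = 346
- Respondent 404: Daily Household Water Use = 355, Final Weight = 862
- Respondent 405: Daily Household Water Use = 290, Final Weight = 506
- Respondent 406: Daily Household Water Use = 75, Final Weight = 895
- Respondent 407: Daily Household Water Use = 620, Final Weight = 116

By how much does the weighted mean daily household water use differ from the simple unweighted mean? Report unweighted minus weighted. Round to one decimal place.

Unweighted sum = 4440
Unweighted mean = 4440 / 13 = 341.53846
Weighted sum = 1337340
Sum of weights = 5268
Weighted mean = 1337340 / 5268 = 253.86105
Difference (unweighted minus weighted) = 87.677414

87.7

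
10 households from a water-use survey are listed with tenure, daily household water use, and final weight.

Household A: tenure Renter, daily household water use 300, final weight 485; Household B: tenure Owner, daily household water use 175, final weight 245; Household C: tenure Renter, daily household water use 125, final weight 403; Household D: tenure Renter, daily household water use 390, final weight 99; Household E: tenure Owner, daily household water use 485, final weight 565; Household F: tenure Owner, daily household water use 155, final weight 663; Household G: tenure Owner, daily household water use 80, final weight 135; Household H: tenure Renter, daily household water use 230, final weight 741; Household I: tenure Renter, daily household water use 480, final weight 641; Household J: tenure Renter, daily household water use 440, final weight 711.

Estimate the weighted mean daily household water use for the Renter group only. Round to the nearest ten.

Renter rows: A, C, D, H, I, J
Weighted sum = 300×485 + 125×403 + 390×99 + 230×741 + 480×641 + 440×711
  = 145500 + 50375 + 38610 + 170430 + 307680 + 312840 = 1025435
Sum of weights = 485 + 403 + 99 + 741 + 641 + 711 = 3080
Weighted mean = 1025435 / 3080 = 332.93344

330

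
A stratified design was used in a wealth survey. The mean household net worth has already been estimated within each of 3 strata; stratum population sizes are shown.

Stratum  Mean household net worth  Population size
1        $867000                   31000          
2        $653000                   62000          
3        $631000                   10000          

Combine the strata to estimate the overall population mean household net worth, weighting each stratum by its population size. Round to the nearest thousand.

715000

Σ Nₕ·x̄ₕ = 867000×31000 + 653000×62000 + 631000×10000
  = 26877000000 + 40486000000 + 6310000000 = 73673000000
Σ Nₕ = 103000
Overall mean = 73673000000 / 103000 = 715271.84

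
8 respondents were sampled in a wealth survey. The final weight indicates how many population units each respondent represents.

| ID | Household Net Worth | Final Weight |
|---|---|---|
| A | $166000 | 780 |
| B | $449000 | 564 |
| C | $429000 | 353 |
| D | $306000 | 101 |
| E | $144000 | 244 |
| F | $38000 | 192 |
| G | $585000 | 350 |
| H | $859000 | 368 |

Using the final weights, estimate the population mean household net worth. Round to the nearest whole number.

Weighted sum = 166000×780 + 449000×564 + 429000×353 + 306000×101 + 144000×244 + 38000×192 + 585000×350 + 859000×368
  = 129480000 + 253236000 + 151437000 + 30906000 + 35136000 + 7296000 + 204750000 + 316112000 = 1128353000
Sum of weights = 780 + 564 + 353 + 101 + 244 + 192 + 350 + 368 = 2952
Weighted mean = 1128353000 / 2952 = 382233.4

382233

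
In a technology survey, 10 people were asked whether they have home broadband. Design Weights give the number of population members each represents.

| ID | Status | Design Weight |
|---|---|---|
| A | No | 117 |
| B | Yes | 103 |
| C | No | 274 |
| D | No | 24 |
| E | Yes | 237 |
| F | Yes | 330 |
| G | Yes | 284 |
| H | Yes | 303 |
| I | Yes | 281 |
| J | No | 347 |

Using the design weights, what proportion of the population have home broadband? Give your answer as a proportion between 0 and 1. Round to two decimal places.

Sum of weights for 'Yes' = 103 + 237 + 330 + 284 + 303 + 281 = 1538
Total weight = 117 + 103 + 274 + 24 + 237 + 330 + 284 + 303 + 281 + 347 = 2300
Weighted proportion = 1538 / 2300 = 0.66869565

0.67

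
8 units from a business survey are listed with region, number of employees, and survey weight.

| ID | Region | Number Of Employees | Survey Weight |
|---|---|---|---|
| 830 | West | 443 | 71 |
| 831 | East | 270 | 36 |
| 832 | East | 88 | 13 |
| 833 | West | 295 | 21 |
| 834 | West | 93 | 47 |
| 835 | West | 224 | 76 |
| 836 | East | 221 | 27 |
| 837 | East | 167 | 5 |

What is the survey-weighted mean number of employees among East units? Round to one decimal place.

East rows: 831, 832, 836, 837
Weighted sum = 270×36 + 88×13 + 221×27 + 167×5
  = 17666
Sum of weights = 36 + 13 + 27 + 5 = 81
Weighted mean = 17666 / 81 = 218.09877

218.1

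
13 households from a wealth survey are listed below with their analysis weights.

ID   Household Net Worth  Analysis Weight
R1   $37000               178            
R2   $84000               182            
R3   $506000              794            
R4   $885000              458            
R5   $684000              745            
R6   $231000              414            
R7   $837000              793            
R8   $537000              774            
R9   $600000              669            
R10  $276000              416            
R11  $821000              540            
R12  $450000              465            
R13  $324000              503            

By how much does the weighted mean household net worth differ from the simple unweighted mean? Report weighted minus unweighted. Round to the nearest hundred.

Unweighted sum = 6272000
Unweighted mean = 6272000 / 13 = 482461.54
Weighted sum = 3845339000
Sum of weights = 6931
Weighted mean = 3845339000 / 6931 = 554802.91
Difference (weighted minus unweighted) = 72341.376

72300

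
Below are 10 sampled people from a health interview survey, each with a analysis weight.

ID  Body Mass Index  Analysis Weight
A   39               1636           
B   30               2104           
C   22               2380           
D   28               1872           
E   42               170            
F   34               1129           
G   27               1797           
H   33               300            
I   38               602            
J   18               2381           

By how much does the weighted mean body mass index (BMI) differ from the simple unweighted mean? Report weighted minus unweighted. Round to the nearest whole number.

Unweighted sum = 39 + 30 + 22 + 28 + 42 + 34 + 27 + 33 + 38 + 18 = 311
Unweighted mean = 311 / 10 = 31.1
Weighted sum = 39×1636 + 30×2104 + 22×2380 + 28×1872 + 42×170 + 34×1129 + 27×1797 + 33×300 + 38×602 + 18×2381
  = 63804 + 63120 + 52360 + 52416 + 7140 + 38386 + 48519 + 9900 + 22876 + 42858 = 401379
Sum of weights = 1636 + 2104 + 2380 + 1872 + 170 + 1129 + 1797 + 300 + 602 + 2381 = 14371
Weighted mean = 401379 / 14371 = 27.929789
Difference (weighted minus unweighted) = -3.1702108

-3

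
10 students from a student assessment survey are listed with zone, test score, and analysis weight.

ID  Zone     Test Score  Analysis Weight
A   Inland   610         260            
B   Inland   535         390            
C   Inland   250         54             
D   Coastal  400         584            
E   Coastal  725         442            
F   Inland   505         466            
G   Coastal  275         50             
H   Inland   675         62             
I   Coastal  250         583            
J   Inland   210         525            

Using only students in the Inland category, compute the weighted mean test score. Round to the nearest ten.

Inland rows: A, B, C, F, H, J
Weighted sum = 610×260 + 535×390 + 250×54 + 505×466 + 675×62 + 210×525
  = 158600 + 208650 + 13500 + 235330 + 41850 + 110250 = 768180
Sum of weights = 260 + 390 + 54 + 466 + 62 + 525 = 1757
Weighted mean = 768180 / 1757 = 437.21116

440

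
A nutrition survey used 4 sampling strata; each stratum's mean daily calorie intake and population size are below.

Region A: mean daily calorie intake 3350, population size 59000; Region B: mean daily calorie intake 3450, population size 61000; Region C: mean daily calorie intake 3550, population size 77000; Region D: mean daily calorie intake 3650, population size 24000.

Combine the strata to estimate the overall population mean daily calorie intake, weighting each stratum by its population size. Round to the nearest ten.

3480

Σ Nₕ·x̄ₕ = 3350×59000 + 3450×61000 + 3550×77000 + 3650×24000
  = 197650000 + 210450000 + 273350000 + 87600000 = 769050000
Σ Nₕ = 221000
Overall mean = 769050000 / 221000 = 3479.8643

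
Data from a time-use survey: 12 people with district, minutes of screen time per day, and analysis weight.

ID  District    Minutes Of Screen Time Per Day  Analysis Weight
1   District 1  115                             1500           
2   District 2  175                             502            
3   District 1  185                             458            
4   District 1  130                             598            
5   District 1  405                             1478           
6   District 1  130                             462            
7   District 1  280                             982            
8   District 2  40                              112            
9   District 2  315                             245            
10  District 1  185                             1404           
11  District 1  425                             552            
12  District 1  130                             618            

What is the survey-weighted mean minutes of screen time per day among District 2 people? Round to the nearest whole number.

District 2 rows: 2, 8, 9
Weighted sum = 175×502 + 40×112 + 315×245
  = 169505
Sum of weights = 502 + 112 + 245 = 859
Weighted mean = 169505 / 859 = 197.32829

197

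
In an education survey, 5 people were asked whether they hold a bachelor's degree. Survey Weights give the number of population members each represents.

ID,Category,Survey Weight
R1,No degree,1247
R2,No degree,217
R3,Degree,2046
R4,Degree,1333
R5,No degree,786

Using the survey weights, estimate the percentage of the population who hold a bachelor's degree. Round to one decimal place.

60.0

Sum of weights for 'Degree' = 2046 + 1333 = 3379
Total weight = 1247 + 217 + 2046 + 1333 + 786 = 5629
Weighted proportion = 3379 / 5629 = 0.60028424 → 60.028424%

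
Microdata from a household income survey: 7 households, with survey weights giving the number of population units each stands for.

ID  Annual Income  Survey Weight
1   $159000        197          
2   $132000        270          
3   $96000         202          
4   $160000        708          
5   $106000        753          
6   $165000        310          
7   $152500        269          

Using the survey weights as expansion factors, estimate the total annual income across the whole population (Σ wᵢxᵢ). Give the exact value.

Weighted total = 159000×197 + 132000×270 + 96000×202 + 160000×708 + 106000×753 + 165000×310 + 152500×269
  = 31323000 + 35640000 + 19392000 + 113280000 + 79818000 + 51150000 + 41022500 = 371625500

371625500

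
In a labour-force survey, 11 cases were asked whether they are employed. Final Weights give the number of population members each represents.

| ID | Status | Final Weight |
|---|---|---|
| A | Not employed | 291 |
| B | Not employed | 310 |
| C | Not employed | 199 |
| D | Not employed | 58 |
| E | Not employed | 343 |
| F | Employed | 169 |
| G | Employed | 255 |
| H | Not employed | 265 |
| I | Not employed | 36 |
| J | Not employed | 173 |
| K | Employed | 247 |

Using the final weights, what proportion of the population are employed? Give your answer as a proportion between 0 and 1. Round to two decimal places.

0.29

Sum of weights for 'Employed' = 169 + 255 + 247 = 671
Total weight = 291 + 310 + 199 + 58 + 343 + 169 + 255 + 265 + 36 + 173 + 247 = 2346
Weighted proportion = 671 / 2346 = 0.28601876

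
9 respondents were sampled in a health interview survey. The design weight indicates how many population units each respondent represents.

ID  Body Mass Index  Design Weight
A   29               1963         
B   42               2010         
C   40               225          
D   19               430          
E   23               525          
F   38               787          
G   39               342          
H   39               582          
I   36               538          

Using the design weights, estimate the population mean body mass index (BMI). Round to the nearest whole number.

35

Weighted sum = 29×1963 + 42×2010 + 40×225 + 19×430 + 23×525 + 38×787 + 39×342 + 39×582 + 36×538
  = 56927 + 84420 + 9000 + 8170 + 12075 + 29906 + 13338 + 22698 + 19368 = 255902
Sum of weights = 1963 + 2010 + 225 + 430 + 525 + 787 + 342 + 582 + 538 = 7402
Weighted mean = 255902 / 7402 = 34.572008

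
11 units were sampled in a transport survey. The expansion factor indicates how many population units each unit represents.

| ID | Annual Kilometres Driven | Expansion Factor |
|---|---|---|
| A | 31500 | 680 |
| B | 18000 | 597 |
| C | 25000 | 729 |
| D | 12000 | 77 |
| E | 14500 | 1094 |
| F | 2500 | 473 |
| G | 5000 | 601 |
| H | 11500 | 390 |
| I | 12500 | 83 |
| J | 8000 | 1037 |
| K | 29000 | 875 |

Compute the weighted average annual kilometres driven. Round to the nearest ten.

16660

Weighted sum = 31500×680 + 18000×597 + 25000×729 + 12000×77 + 14500×1094 + 2500×473 + 5000×601 + 11500×390 + 12500×83 + 8000×1037 + 29000×875
  = 21420000 + 10746000 + 18225000 + 924000 + 15863000 + 1182500 + 3005000 + 4485000 + 1037500 + 8296000 + 25375000 = 110559000
Sum of weights = 680 + 597 + 729 + 77 + 1094 + 473 + 601 + 390 + 83 + 1037 + 875 = 6636
Weighted mean = 110559000 / 6636 = 16660.488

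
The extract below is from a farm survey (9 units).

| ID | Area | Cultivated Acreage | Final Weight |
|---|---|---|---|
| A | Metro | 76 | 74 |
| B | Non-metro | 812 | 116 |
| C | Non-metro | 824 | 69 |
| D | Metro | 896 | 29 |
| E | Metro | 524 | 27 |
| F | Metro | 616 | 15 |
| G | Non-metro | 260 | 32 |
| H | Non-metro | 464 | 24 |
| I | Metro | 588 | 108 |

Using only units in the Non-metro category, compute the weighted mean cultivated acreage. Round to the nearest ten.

Non-metro rows: B, C, G, H
Weighted sum = 812×116 + 824×69 + 260×32 + 464×24
  = 170504
Sum of weights = 116 + 69 + 32 + 24 = 241
Weighted mean = 170504 / 241 = 707.48548

710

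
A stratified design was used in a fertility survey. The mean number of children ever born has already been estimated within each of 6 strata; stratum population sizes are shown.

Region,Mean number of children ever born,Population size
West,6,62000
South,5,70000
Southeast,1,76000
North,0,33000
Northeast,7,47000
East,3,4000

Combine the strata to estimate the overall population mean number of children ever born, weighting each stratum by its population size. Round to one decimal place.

3.9

Σ Nₕ·x̄ₕ = 6×62000 + 5×70000 + 1×76000 + 0×33000 + 7×47000 + 3×4000
  = 1139000
Σ Nₕ = 62000 + 70000 + 76000 + 33000 + 47000 + 4000 = 292000
Overall mean = 1139000 / 292000 = 3.9006849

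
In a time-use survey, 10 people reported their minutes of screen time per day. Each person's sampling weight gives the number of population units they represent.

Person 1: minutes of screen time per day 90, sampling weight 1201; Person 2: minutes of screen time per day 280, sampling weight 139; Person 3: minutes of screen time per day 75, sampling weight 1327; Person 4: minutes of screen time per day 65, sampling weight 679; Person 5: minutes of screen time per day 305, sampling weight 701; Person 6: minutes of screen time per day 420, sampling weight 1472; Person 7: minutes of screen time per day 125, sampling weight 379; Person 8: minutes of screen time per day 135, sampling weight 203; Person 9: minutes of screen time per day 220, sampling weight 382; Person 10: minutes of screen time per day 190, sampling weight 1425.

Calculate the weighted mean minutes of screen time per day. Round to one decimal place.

196.3

Weighted sum = 90×1201 + 280×139 + 75×1327 + 65×679 + 305×701 + 420×1472 + 125×379 + 135×203 + 220×382 + 190×1425
  = 108090 + 38920 + 99525 + 44135 + 213805 + 618240 + 47375 + 27405 + 84040 + 270750 = 1552285
Sum of weights = 1201 + 139 + 1327 + 679 + 701 + 1472 + 379 + 203 + 382 + 1425 = 7908
Weighted mean = 1552285 / 7908 = 196.29299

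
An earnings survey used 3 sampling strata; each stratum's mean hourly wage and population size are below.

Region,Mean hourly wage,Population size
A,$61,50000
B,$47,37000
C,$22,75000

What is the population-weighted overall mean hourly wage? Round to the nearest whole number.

Σ Nₕ·x̄ₕ = 61×50000 + 47×37000 + 22×75000
  = 3050000 + 1739000 + 1650000 = 6439000
Σ Nₕ = 50000 + 37000 + 75000 = 162000
Overall mean = 6439000 / 162000 = 39.746914

40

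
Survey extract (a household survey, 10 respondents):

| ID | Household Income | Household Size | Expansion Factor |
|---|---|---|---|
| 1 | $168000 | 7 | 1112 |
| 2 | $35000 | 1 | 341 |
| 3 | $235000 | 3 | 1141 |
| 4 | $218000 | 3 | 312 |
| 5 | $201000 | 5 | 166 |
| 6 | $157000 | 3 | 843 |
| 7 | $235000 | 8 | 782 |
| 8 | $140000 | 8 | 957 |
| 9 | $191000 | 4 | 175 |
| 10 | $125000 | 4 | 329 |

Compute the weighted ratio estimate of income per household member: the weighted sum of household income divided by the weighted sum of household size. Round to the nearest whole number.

Σ wᵢ·y = 168000×1112 + 35000×341 + 235000×1141 + 218000×312 + 201000×166 + 157000×843 + 235000×782 + 140000×957 + 191000×175 + 125000×329
  = 186816000 + 11935000 + 268135000 + 68016000 + 33366000 + 132351000 + 183770000 + 133980000 + 33425000 + 41125000 = 1092919000
Σ wᵢ·x = 7×1112 + 1×341 + 3×1141 + 3×312 + 5×166 + 3×843 + 8×782 + 8×957 + 4×175 + 4×329
  = 7784 + 341 + 3423 + 936 + 830 + 2529 + 6256 + 7656 + 700 + 1316 = 31771
Ratio = 1092919000 / 31771 = 34399.893

34400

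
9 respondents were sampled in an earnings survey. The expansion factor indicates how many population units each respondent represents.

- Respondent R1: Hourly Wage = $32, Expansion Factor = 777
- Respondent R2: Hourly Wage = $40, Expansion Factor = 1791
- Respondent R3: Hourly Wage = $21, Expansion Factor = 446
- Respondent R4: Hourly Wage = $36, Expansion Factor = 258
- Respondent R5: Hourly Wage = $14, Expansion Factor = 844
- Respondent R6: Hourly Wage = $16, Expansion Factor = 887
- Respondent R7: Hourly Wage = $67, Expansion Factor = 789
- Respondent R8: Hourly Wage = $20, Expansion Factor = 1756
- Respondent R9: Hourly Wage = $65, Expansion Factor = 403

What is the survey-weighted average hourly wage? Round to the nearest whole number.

Weighted sum = 32×777 + 40×1791 + 21×446 + 36×258 + 14×844 + 16×887 + 67×789 + 20×1756 + 65×403
  = 24864 + 71640 + 9366 + 9288 + 11816 + 14192 + 52863 + 35120 + 26195 = 255344
Sum of weights = 777 + 1791 + 446 + 258 + 844 + 887 + 789 + 1756 + 403 = 7951
Weighted mean = 255344 / 7951 = 32.114703

32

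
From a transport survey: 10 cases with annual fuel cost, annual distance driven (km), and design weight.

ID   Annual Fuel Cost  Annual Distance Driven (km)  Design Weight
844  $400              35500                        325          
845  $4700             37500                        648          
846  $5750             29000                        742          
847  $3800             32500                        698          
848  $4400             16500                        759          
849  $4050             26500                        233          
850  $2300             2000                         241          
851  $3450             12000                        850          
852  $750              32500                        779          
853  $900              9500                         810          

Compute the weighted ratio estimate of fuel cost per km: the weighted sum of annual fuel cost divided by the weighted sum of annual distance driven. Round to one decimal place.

Σ wᵢ·y = 400×325 + 4700×648 + 5750×742 + 3800×698 + 4400×759 + 4050×233 + 2300×241 + 3450×850 + 750×779 + 900×810
  = 130000 + 3045600 + 4266500 + 2652400 + 3339600 + 943650 + 554300 + 2932500 + 584250 + 729000 = 19177800
Σ wᵢ·x = 35500×325 + 37500×648 + 29000×742 + 32500×698 + 16500×759 + 26500×233 + 2000×241 + 12000×850 + 32500×779 + 9500×810
  = 11537500 + 24300000 + 21518000 + 22685000 + 12523500 + 6174500 + 482000 + 10200000 + 25317500 + 7695000 = 142433000
Ratio = 19177800 / 142433000 = 0.13464436

0.1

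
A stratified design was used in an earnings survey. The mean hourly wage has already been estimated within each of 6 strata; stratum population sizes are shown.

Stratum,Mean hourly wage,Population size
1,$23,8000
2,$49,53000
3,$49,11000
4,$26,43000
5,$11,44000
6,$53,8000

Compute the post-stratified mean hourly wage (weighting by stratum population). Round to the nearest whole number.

32

Σ Nₕ·x̄ₕ = 23×8000 + 49×53000 + 49×11000 + 26×43000 + 11×44000 + 53×8000
  = 184000 + 2597000 + 539000 + 1118000 + 484000 + 424000 = 5346000
Σ Nₕ = 8000 + 53000 + 11000 + 43000 + 44000 + 8000 = 167000
Overall mean = 5346000 / 167000 = 32.011976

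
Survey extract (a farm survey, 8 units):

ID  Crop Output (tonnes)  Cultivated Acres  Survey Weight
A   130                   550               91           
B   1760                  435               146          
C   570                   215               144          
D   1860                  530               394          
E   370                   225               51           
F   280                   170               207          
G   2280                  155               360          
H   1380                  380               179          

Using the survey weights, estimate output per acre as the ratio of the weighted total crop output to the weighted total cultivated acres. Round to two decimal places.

4.25

Σ wᵢ·y = 2228360
Σ wᵢ·x = 550×91 + 435×146 + 215×144 + 530×394 + 225×51 + 170×207 + 155×360 + 380×179
  = 523825
Ratio = 2228360 / 523825 = 4.2540161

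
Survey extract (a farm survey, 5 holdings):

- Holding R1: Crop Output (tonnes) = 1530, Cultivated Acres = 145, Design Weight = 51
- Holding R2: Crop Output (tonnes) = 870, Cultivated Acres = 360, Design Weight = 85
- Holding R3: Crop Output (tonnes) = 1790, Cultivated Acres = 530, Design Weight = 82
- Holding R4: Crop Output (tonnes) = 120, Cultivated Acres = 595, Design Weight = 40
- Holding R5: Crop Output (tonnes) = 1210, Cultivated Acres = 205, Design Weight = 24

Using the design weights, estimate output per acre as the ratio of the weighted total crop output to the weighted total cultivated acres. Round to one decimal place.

3.0

Σ wᵢ·y = 1530×51 + 870×85 + 1790×82 + 120×40 + 1210×24
  = 78030 + 73950 + 146780 + 4800 + 29040 = 332600
Σ wᵢ·x = 110175
Ratio = 332600 / 110175 = 3.0188337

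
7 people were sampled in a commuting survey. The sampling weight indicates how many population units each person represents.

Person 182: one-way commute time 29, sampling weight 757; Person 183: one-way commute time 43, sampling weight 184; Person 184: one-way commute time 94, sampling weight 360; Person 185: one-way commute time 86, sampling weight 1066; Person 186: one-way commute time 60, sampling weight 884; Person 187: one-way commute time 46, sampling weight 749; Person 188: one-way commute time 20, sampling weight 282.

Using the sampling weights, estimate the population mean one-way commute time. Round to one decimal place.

Weighted sum = 29×757 + 43×184 + 94×360 + 86×1066 + 60×884 + 46×749 + 20×282
  = 21953 + 7912 + 33840 + 91676 + 53040 + 34454 + 5640 = 248515
Sum of weights = 757 + 184 + 360 + 1066 + 884 + 749 + 282 = 4282
Weighted mean = 248515 / 4282 = 58.037132

58.0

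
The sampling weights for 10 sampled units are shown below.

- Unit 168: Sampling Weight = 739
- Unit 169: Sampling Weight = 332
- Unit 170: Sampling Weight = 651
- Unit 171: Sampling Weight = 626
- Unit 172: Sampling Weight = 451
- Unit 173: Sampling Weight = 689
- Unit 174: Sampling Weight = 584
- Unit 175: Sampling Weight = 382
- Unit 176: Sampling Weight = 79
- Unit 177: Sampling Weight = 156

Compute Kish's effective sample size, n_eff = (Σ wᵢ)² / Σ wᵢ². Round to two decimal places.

8.24

Σ wᵢ = 739 + 332 + 651 + 626 + 451 + 689 + 584 + 382 + 79 + 156 = 4689
Σ wᵢ² = 546121 + 110224 + 423801 + 391876 + 203401 + 474721 + 341056 + 145924 + 6241 + 24336 = 2667701
n_eff = 4689² / 2667701 = 21986721 / 2667701 = 8.2418236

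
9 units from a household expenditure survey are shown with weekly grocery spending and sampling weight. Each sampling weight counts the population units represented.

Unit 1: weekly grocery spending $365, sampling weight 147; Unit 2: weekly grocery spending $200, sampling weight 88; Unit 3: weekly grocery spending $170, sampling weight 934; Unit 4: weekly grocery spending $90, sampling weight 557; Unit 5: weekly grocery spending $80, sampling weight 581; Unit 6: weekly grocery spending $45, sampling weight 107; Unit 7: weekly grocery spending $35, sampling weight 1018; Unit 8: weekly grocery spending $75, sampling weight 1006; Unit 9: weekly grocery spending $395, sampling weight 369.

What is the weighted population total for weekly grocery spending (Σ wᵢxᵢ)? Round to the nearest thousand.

Weighted total = 365×147 + 200×88 + 170×934 + 90×557 + 80×581 + 45×107 + 35×1018 + 75×1006 + 395×369
  = 53655 + 17600 + 158780 + 50130 + 46480 + 4815 + 35630 + 75450 + 145755 = 588295

588000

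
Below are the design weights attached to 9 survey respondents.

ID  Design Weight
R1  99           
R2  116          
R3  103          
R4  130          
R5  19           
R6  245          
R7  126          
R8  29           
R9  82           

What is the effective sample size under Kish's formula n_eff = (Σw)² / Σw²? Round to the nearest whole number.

7

Σ wᵢ = 99 + 116 + 103 + 130 + 19 + 245 + 126 + 29 + 82 = 949
Σ wᵢ² = 9801 + 13456 + 10609 + 16900 + 361 + 60025 + 15876 + 841 + 6724 = 134593
n_eff = 949² / 134593 = 900601 / 134593 = 6.6912915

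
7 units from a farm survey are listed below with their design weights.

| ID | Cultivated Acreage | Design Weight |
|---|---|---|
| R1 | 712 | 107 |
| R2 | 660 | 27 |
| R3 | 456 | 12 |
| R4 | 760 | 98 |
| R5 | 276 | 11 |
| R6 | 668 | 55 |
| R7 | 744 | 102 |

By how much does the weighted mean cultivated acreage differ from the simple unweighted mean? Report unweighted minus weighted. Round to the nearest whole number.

-92

Unweighted sum = 712 + 660 + 456 + 760 + 276 + 668 + 744 = 4276
Unweighted mean = 4276 / 7 = 610.85714
Weighted sum = 712×107 + 660×27 + 456×12 + 760×98 + 276×11 + 668×55 + 744×102
  = 76184 + 17820 + 5472 + 74480 + 3036 + 36740 + 75888 = 289620
Sum of weights = 107 + 27 + 12 + 98 + 11 + 55 + 102 = 412
Weighted mean = 289620 / 412 = 702.96117
Difference (unweighted minus weighted) = -92.104022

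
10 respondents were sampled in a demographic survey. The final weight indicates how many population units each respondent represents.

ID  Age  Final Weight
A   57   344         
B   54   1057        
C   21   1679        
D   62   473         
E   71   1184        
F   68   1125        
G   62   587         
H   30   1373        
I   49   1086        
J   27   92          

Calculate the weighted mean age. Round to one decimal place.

Weighted sum = 57×344 + 54×1057 + 21×1679 + 62×473 + 71×1184 + 68×1125 + 62×587 + 30×1373 + 49×1086 + 27×92
  = 19608 + 57078 + 35259 + 29326 + 84064 + 76500 + 36394 + 41190 + 53214 + 2484 = 435117
Sum of weights = 344 + 1057 + 1679 + 473 + 1184 + 1125 + 587 + 1373 + 1086 + 92 = 9000
Weighted mean = 435117 / 9000 = 48.346333

48.3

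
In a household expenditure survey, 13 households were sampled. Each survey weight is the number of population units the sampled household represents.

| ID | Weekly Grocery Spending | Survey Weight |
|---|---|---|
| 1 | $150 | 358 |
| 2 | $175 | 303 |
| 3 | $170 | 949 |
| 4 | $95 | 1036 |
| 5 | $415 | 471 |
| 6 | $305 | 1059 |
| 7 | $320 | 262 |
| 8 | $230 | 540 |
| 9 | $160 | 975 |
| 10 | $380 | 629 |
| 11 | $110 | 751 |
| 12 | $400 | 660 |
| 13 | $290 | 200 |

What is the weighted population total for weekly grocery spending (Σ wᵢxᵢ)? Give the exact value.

Weighted total = 1892605

1892605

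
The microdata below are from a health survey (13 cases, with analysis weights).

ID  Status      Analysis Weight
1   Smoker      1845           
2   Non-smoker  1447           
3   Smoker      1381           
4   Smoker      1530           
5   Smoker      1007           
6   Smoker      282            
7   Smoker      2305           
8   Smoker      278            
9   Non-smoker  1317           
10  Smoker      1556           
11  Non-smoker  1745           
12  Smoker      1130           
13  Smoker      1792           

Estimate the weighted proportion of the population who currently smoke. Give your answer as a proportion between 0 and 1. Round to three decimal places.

Sum of weights for 'Smoker' = 1845 + 1381 + 1530 + 1007 + 282 + 2305 + 278 + 1556 + 1130 + 1792 = 13106
Total weight = 17615
Weighted proportion = 13106 / 17615 = 0.74402498

0.744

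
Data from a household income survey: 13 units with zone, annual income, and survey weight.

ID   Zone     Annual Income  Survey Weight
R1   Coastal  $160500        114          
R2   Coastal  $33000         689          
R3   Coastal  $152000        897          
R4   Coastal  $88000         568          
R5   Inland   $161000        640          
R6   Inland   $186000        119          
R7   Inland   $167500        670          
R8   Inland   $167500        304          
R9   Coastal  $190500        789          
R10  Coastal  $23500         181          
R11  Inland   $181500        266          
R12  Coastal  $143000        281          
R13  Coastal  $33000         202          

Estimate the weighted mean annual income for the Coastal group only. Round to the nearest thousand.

115000

Coastal rows: R1, R2, R3, R4, R9, R10, R12, R13
Weighted sum = 160500×114 + 33000×689 + 152000×897 + 88000×568 + 190500×789 + 23500×181 + 143000×281 + 33000×202
  = 18297000 + 22737000 + 136344000 + 49984000 + 150304500 + 4253500 + 40183000 + 6666000 = 428769000
Sum of weights = 114 + 689 + 897 + 568 + 789 + 181 + 281 + 202 = 3721
Weighted mean = 428769000 / 3721 = 115229.51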